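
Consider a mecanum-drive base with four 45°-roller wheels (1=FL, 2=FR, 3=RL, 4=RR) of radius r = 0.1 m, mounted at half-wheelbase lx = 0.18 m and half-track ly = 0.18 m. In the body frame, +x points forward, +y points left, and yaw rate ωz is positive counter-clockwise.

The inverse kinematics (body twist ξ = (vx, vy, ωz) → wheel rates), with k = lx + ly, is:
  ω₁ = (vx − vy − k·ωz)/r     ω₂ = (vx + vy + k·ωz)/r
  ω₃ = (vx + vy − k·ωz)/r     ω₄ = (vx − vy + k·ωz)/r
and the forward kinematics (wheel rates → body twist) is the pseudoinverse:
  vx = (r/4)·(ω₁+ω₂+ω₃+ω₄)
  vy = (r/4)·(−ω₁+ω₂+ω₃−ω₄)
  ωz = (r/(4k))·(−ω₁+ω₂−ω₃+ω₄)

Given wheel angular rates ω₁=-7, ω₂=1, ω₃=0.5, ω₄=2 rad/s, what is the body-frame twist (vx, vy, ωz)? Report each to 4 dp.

k = lx + ly = 0.18 + 0.18 = 0.3600
ω₁+ω₂+ω₃+ω₄ = -3.5000  →  vx = (0.1/4)·-3.5000 = -0.0875
−ω₁+ω₂+ω₃−ω₄ = 6.5000  →  vy = (0.1/4)·6.5000 = 0.1625
−ω₁+ω₂−ω₃+ω₄ = 9.5000  →  ωz = (0.1/1.4400)·9.5000 = 0.6597

(-0.0875, 0.1625, 0.6597)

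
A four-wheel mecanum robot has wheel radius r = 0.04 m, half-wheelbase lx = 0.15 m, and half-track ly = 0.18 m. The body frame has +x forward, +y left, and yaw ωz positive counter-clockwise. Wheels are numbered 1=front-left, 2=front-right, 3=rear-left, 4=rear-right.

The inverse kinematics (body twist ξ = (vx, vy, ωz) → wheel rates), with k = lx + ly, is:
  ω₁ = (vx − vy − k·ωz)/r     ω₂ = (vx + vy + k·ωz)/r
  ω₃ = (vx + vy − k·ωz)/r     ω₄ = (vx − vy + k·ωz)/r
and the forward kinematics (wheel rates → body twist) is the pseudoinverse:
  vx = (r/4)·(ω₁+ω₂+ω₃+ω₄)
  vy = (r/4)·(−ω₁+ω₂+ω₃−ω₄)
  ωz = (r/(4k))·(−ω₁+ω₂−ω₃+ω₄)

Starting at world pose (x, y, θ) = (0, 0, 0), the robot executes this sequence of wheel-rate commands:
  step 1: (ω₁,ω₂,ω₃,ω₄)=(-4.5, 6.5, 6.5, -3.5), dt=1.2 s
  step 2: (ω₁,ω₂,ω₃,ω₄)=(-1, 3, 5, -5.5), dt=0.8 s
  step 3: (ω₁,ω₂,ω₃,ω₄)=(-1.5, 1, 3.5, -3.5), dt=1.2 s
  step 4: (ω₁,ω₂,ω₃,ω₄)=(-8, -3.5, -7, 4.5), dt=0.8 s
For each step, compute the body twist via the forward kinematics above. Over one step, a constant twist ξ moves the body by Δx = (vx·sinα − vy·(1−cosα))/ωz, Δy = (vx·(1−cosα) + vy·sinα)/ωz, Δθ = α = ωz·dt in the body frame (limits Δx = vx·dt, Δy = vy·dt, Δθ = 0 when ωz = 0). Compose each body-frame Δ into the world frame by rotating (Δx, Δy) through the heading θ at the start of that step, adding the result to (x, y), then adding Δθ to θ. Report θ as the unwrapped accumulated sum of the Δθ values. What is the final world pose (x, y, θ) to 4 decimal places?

(-0.0265, 0.4357, 0.1030)

step 1: ξ=(vx,vy,ωz)=(0.0500, 0.2100, 0.0303), dt=1.2 → body Δ=(0.0554, 0.2530, 0.0364) → world pose (0.0554, 0.2530, 0.0364)
step 2: ξ=(vx,vy,ωz)=(0.0150, 0.1450, -0.1970), dt=0.8 → body Δ=(0.0211, 0.1146, -0.1576) → world pose (0.0723, 0.3683, -0.1212)
step 3: ξ=(vx,vy,ωz)=(-0.0050, 0.0950, -0.1364), dt=1.2 → body Δ=(0.0033, 0.1140, -0.1636) → world pose (0.0894, 0.4810, -0.2848)
step 4: ξ=(vx,vy,ωz)=(-0.1400, -0.0700, 0.4848), dt=0.8 → body Δ=(-0.0985, -0.0761, 0.3879) → world pose (-0.0265, 0.4357, 0.1030)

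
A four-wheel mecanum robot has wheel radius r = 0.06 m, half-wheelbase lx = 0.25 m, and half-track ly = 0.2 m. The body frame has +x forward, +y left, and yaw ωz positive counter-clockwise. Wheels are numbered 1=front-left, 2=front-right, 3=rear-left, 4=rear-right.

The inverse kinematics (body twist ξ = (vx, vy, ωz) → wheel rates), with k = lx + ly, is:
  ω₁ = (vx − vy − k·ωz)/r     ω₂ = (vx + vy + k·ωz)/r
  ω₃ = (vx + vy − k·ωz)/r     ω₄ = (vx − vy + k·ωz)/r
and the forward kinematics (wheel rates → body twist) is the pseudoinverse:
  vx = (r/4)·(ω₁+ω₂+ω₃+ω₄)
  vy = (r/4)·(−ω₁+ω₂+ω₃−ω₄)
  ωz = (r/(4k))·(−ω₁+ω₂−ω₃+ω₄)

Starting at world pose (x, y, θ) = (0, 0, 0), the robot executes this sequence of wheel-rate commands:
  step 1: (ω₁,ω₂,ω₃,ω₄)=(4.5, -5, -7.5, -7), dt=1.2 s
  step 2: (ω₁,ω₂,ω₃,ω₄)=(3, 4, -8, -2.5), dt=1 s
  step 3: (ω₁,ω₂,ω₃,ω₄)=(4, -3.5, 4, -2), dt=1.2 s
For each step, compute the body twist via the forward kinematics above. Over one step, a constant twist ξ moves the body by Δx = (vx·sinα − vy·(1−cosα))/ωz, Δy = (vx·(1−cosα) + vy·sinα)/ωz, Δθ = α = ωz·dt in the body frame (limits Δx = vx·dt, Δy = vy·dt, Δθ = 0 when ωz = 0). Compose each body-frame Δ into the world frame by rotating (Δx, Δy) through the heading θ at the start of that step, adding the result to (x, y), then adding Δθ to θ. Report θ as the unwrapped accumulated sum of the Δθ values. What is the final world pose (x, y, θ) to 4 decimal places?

(-0.3338, -0.2225, -0.6833)

step 1: ξ=(vx,vy,ωz)=(-0.2250, -0.1500, -0.3000), dt=1.2 → body Δ=(-0.2963, -0.1281, -0.3600) → world pose (-0.2963, -0.1281, -0.3600)
step 2: ξ=(vx,vy,ωz)=(-0.0525, -0.0675, 0.2167), dt=1.0 → body Δ=(-0.0448, -0.0726, 0.2167) → world pose (-0.3638, -0.1803, -0.1433)
step 3: ξ=(vx,vy,ωz)=(0.0375, -0.0225, -0.4500), dt=1.2 → body Δ=(0.0357, -0.0376, -0.5400) → world pose (-0.3338, -0.2225, -0.6833)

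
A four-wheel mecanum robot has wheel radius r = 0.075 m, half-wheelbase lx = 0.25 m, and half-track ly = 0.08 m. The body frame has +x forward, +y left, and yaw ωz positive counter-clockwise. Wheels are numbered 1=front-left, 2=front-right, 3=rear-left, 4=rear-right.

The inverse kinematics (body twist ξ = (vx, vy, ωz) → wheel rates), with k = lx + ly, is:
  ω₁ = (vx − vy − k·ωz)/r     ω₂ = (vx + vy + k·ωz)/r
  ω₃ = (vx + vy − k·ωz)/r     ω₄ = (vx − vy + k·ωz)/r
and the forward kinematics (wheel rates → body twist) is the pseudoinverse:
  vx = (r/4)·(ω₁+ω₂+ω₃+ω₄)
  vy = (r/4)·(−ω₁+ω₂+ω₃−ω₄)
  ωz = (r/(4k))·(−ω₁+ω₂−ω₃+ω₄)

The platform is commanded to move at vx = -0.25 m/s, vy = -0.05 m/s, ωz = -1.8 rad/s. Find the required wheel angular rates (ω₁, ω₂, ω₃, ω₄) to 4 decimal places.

k = lx + ly = 0.25 + 0.08 = 0.3300;  k·ωz = 0.3300·-1.8 = -0.5940
ω₁ (FL) = (vx − vy − k·ωz)/r = 0.3940/0.075 = 5.2533
ω₂ (FR) = (vx + vy + k·ωz)/r = -0.8940/0.075 = -11.9200
ω₃ (RL) = (vx + vy − k·ωz)/r = 0.2940/0.075 = 3.9200
ω₄ (RR) = (vx − vy + k·ωz)/r = -0.7940/0.075 = -10.5867

(5.2533, -11.9200, 3.9200, -10.5867)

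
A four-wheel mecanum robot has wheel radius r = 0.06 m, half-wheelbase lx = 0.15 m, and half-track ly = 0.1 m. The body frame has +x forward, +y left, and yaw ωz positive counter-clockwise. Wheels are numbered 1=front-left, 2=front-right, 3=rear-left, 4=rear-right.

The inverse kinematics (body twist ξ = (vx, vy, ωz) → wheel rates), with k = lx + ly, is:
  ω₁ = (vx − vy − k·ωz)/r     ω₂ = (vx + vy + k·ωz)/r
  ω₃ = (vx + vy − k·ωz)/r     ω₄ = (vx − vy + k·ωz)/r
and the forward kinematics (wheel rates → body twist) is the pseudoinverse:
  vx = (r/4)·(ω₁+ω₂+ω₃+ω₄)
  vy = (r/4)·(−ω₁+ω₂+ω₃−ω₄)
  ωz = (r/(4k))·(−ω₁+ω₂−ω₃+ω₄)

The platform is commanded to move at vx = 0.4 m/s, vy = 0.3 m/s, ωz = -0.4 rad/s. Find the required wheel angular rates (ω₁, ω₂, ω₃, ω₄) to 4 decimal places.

k = lx + ly = 0.15 + 0.1 = 0.2500;  k·ωz = 0.2500·-0.4 = -0.1000
ω₁ (FL) = (vx − vy − k·ωz)/r = 0.2000/0.06 = 3.3333
ω₂ (FR) = (vx + vy + k·ωz)/r = 0.6000/0.06 = 10.0000
ω₃ (RL) = (vx + vy − k·ωz)/r = 0.8000/0.06 = 13.3333
ω₄ (RR) = (vx − vy + k·ωz)/r = 0.0000/0.06 = 0.0000

(3.3333, 10.0000, 13.3333, 0.0000)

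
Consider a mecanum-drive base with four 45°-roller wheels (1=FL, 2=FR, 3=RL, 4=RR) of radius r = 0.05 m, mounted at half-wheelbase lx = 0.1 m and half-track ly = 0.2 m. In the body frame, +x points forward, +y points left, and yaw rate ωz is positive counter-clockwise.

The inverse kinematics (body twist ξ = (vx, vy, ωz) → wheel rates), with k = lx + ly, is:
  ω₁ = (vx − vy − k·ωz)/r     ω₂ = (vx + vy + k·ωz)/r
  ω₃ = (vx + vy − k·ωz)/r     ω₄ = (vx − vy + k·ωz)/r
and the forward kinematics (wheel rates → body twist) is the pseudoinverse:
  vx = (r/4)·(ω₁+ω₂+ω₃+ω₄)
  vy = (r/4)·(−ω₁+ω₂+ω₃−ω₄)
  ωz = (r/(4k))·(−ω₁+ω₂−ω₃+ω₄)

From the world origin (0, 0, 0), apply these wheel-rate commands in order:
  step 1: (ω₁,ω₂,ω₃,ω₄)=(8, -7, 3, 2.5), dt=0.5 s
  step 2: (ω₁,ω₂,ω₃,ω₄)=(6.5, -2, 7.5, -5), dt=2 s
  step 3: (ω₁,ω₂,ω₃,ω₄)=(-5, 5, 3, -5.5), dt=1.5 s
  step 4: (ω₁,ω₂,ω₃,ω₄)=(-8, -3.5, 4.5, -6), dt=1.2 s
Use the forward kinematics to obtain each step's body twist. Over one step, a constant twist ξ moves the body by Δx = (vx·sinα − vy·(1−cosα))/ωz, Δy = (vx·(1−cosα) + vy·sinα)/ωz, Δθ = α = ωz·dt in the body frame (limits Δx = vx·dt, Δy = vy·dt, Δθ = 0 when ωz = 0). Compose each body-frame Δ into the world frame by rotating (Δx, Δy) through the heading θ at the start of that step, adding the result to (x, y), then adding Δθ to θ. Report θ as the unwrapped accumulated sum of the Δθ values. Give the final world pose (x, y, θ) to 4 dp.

step 1: ξ=(vx,vy,ωz)=(0.0813, -0.1813, -0.6458), dt=0.5 → body Δ=(0.0254, -0.0956, -0.3229) → world pose (0.0254, -0.0956, -0.3229)
step 2: ξ=(vx,vy,ωz)=(0.0875, 0.0500, -0.8750), dt=2.0 → body Δ=(0.1657, -0.0616, -1.7500) → world pose (0.1630, -0.2066, -2.0729)
step 3: ξ=(vx,vy,ωz)=(-0.0312, 0.2313, 0.0625), dt=1.5 → body Δ=(-0.0631, 0.3442, 0.0937) → world pose (0.4951, -0.3169, -1.9792)
step 4: ξ=(vx,vy,ωz)=(-0.1625, 0.1875, -0.2500), dt=1.2 → body Δ=(-0.1586, 0.2507, -0.3000) → world pose (0.7881, -0.2709, -2.2792)

(0.7881, -0.2709, -2.2792)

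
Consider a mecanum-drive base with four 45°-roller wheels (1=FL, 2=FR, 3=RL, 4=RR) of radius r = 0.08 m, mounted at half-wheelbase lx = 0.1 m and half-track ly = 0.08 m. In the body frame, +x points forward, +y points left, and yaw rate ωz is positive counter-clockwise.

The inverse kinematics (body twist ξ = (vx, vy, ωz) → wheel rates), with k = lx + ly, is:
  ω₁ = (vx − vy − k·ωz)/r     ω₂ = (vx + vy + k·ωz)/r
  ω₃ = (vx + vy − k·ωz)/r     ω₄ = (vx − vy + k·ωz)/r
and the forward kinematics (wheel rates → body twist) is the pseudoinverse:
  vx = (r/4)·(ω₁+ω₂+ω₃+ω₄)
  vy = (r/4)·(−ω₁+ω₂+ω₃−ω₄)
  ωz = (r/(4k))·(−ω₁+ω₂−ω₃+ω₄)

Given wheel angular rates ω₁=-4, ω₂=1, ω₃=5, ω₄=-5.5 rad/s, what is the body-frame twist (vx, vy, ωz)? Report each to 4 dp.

k = lx + ly = 0.1 + 0.08 = 0.1800
ω₁+ω₂+ω₃+ω₄ = -3.5000  →  vx = (0.08/4)·-3.5000 = -0.0700
−ω₁+ω₂+ω₃−ω₄ = 15.5000  →  vy = (0.08/4)·15.5000 = 0.3100
−ω₁+ω₂−ω₃+ω₄ = -5.5000  →  ωz = (0.08/0.7200)·-5.5000 = -0.6111

(-0.0700, 0.3100, -0.6111)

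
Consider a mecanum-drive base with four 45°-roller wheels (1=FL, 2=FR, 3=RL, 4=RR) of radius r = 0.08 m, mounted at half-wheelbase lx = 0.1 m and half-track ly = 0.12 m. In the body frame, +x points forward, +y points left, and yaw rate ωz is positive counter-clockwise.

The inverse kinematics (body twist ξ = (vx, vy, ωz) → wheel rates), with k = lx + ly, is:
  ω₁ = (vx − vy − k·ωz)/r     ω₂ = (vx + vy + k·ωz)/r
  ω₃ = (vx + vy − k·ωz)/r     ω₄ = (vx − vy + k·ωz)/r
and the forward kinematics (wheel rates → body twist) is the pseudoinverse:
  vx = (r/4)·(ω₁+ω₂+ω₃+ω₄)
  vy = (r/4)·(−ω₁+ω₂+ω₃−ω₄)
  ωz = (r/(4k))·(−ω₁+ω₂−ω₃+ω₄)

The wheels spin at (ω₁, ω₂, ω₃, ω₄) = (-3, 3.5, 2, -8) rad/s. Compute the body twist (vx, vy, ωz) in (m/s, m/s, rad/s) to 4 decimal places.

k = lx + ly = 0.1 + 0.12 = 0.2200
ω₁+ω₂+ω₃+ω₄ = -5.5000  →  vx = (0.08/4)·-5.5000 = -0.1100
−ω₁+ω₂+ω₃−ω₄ = 16.5000  →  vy = (0.08/4)·16.5000 = 0.3300
−ω₁+ω₂−ω₃+ω₄ = -3.5000  →  ωz = (0.08/0.8800)·-3.5000 = -0.3182

(-0.1100, 0.3300, -0.3182)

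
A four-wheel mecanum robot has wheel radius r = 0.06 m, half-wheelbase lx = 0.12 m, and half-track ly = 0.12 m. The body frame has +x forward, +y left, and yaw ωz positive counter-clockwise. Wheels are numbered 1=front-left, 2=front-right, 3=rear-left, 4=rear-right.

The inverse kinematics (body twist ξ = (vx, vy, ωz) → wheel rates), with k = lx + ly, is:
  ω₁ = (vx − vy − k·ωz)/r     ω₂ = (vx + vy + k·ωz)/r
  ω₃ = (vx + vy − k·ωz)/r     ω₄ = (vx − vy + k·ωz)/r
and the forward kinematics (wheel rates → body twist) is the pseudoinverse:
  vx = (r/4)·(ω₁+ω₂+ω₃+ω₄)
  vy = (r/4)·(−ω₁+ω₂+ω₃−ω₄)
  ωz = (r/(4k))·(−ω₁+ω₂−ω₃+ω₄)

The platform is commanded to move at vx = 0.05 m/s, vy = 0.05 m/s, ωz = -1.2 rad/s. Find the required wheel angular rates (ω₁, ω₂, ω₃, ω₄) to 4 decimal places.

(4.8000, -3.1333, 6.4667, -4.8000)

k = lx + ly = 0.12 + 0.12 = 0.2400;  k·ωz = 0.2400·-1.2 = -0.2880
ω₁ (FL) = (vx − vy − k·ωz)/r = 0.2880/0.06 = 4.8000
ω₂ (FR) = (vx + vy + k·ωz)/r = -0.1880/0.06 = -3.1333
ω₃ (RL) = (vx + vy − k·ωz)/r = 0.3880/0.06 = 6.4667
ω₄ (RR) = (vx − vy + k·ωz)/r = -0.2880/0.06 = -4.8000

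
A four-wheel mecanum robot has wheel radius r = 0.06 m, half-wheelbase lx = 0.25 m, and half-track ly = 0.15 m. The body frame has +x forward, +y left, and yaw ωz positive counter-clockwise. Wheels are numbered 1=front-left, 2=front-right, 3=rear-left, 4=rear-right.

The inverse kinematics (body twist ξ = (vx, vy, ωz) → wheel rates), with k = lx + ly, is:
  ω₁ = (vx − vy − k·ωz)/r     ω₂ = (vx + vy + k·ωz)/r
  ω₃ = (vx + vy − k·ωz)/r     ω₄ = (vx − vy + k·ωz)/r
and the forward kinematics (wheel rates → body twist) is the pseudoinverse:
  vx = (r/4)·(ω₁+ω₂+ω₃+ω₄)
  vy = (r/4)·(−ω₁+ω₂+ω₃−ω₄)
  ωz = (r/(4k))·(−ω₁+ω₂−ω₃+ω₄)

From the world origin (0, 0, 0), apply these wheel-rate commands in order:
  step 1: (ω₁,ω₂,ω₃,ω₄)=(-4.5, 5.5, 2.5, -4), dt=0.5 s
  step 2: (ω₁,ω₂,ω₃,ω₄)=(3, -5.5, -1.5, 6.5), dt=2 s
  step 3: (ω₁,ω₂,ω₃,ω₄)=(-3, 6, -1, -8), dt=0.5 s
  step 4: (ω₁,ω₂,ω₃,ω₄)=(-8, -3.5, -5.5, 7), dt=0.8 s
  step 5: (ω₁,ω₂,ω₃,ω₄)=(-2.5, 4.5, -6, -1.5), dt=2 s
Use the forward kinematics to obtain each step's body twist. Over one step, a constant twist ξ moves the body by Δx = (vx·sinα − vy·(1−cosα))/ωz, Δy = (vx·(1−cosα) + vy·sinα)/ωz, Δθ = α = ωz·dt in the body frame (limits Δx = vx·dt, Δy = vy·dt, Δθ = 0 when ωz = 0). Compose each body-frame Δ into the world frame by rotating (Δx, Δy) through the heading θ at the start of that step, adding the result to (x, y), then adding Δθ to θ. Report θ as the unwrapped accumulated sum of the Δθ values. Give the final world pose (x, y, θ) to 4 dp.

(-0.1899, -0.4735, 1.4381)

step 1: ξ=(vx,vy,ωz)=(-0.0075, 0.2475, 0.1312), dt=0.5 → body Δ=(-0.0078, 0.1235, 0.0656) → world pose (-0.0078, 0.1235, 0.0656)
step 2: ξ=(vx,vy,ωz)=(0.0375, -0.2475, -0.0187), dt=2.0 → body Δ=(0.0657, -0.4963, -0.0375) → world pose (0.0903, -0.3674, 0.0281)
step 3: ξ=(vx,vy,ωz)=(-0.0900, 0.2400, 0.0750), dt=0.5 → body Δ=(-0.0472, 0.1191, 0.0375) → world pose (0.0397, -0.2496, 0.0656)
step 4: ξ=(vx,vy,ωz)=(-0.1500, -0.1200, 0.6375), dt=0.8 → body Δ=(-0.0909, -0.1218, 0.5100) → world pose (-0.0430, -0.3772, 0.5756)
step 5: ξ=(vx,vy,ωz)=(-0.0825, 0.0375, 0.4312), dt=2.0 → body Δ=(-0.1757, -0.0008, 0.8625) → world pose (-0.1899, -0.4735, 1.4381)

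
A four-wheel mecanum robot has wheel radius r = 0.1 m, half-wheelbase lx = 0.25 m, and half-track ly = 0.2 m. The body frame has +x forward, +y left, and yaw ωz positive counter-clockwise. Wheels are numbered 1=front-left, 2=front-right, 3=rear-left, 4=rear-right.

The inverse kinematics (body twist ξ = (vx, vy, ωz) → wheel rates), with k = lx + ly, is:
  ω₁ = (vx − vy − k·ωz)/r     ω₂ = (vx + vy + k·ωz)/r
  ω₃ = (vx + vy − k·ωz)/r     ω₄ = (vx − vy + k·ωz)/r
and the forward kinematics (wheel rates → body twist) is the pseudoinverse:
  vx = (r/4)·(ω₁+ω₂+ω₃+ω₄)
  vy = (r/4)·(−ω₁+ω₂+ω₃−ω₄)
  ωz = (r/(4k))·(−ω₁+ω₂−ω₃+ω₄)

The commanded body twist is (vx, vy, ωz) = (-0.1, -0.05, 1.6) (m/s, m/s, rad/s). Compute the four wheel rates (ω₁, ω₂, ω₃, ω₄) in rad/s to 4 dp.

(-7.7000, 5.7000, -8.7000, 6.7000)

k = lx + ly = 0.25 + 0.2 = 0.4500;  k·ωz = 0.4500·1.6 = 0.7200
ω₁ (FL) = (vx − vy − k·ωz)/r = -0.7700/0.1 = -7.7000
ω₂ (FR) = (vx + vy + k·ωz)/r = 0.5700/0.1 = 5.7000
ω₃ (RL) = (vx + vy − k·ωz)/r = -0.8700/0.1 = -8.7000
ω₄ (RR) = (vx − vy + k·ωz)/r = 0.6700/0.1 = 6.7000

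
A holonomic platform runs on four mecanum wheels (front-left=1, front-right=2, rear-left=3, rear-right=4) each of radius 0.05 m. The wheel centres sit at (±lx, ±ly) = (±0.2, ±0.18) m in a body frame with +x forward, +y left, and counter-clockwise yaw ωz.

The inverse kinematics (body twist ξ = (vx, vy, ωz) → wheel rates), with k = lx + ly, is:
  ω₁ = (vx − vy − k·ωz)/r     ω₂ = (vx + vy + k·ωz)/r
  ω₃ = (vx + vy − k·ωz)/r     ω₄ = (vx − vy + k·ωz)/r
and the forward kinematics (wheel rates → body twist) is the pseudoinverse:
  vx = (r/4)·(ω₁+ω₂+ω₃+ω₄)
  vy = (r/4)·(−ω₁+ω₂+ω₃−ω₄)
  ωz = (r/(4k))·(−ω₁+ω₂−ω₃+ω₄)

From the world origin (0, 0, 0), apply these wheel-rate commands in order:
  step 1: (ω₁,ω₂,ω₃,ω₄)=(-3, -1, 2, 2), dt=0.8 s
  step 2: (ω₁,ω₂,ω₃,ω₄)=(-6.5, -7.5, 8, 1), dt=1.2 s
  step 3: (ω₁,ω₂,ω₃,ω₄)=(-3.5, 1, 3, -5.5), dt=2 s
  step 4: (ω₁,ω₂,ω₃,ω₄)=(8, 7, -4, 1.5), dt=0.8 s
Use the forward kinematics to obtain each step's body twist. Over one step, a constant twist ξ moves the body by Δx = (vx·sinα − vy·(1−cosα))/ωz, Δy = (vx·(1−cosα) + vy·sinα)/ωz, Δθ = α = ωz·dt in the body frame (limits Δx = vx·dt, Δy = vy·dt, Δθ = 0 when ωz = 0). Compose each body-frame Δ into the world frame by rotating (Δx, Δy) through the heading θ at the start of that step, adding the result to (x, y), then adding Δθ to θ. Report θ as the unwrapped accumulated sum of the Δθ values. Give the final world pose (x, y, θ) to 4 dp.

step 1: ξ=(vx,vy,ωz)=(0.0000, 0.0250, 0.0658), dt=0.8 → body Δ=(-0.0005, 0.0200, 0.0526) → world pose (-0.0005, 0.0200, 0.0526)
step 2: ξ=(vx,vy,ωz)=(-0.0625, 0.0750, -0.2632), dt=1.2 → body Δ=(-0.0597, 0.1003, -0.3158) → world pose (-0.0654, 0.1170, -0.2632)
step 3: ξ=(vx,vy,ωz)=(-0.0625, 0.1625, -0.1316), dt=2.0 → body Δ=(-0.0810, 0.3376, -0.2632) → world pose (-0.0558, 0.4640, -0.5263)
step 4: ξ=(vx,vy,ωz)=(0.1562, -0.0813, 0.1480), dt=0.8 → body Δ=(0.1286, -0.0575, 0.1184) → world pose (0.0265, 0.3498, -0.4079)

(0.0265, 0.3498, -0.4079)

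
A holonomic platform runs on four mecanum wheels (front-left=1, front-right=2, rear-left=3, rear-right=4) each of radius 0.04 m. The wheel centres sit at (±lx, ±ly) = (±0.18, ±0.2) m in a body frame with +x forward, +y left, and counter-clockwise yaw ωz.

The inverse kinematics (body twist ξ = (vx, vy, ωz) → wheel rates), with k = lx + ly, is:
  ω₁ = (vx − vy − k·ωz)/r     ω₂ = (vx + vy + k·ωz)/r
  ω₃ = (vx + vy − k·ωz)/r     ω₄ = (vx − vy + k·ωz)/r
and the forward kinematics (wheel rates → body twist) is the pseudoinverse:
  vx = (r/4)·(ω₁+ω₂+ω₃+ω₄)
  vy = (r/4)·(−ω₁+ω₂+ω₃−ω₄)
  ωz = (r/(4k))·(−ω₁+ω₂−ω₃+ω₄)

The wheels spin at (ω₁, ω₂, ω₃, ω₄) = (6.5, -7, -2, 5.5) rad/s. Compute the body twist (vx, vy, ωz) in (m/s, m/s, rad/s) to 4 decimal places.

k = lx + ly = 0.18 + 0.2 = 0.3800
ω₁+ω₂+ω₃+ω₄ = 3.0000  →  vx = (0.04/4)·3.0000 = 0.0300
−ω₁+ω₂+ω₃−ω₄ = -21.0000  →  vy = (0.04/4)·-21.0000 = -0.2100
−ω₁+ω₂−ω₃+ω₄ = -6.0000  →  ωz = (0.04/1.5200)·-6.0000 = -0.1579

(0.0300, -0.2100, -0.1579)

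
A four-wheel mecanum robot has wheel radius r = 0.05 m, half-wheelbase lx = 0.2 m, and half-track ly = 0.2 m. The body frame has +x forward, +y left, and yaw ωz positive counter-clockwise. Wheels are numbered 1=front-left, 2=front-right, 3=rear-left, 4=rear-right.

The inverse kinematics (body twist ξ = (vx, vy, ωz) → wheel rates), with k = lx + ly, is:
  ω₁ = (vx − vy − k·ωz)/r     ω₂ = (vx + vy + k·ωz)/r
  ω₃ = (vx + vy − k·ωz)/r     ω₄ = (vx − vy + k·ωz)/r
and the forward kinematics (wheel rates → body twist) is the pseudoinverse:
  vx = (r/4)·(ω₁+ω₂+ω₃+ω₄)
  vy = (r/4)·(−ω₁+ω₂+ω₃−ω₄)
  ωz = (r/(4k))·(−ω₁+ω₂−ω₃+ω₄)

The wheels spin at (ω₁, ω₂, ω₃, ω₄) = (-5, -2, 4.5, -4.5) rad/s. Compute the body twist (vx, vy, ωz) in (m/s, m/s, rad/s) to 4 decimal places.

(-0.0875, 0.1500, -0.1875)

k = lx + ly = 0.2 + 0.2 = 0.4000
ω₁+ω₂+ω₃+ω₄ = -7.0000  →  vx = (0.05/4)·-7.0000 = -0.0875
−ω₁+ω₂+ω₃−ω₄ = 12.0000  →  vy = (0.05/4)·12.0000 = 0.1500
−ω₁+ω₂−ω₃+ω₄ = -6.0000  →  ωz = (0.05/1.6000)·-6.0000 = -0.1875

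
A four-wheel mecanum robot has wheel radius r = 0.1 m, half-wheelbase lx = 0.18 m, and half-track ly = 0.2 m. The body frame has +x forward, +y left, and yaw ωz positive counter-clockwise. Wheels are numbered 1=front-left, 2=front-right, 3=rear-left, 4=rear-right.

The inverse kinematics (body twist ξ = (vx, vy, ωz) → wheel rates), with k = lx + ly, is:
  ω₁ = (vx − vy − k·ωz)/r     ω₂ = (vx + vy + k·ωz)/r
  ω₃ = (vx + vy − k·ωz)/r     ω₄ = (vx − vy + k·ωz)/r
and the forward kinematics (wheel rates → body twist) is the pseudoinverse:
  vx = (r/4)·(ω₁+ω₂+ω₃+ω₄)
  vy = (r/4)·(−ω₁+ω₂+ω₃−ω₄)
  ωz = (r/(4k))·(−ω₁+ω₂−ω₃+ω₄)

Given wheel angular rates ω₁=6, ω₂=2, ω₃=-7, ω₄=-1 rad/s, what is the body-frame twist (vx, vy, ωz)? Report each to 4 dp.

k = lx + ly = 0.18 + 0.2 = 0.3800
ω₁+ω₂+ω₃+ω₄ = 0.0000  →  vx = (0.1/4)·0.0000 = 0.0000
−ω₁+ω₂+ω₃−ω₄ = -10.0000  →  vy = (0.1/4)·-10.0000 = -0.2500
−ω₁+ω₂−ω₃+ω₄ = 2.0000  →  ωz = (0.1/1.5200)·2.0000 = 0.1316

(0.0000, -0.2500, 0.1316)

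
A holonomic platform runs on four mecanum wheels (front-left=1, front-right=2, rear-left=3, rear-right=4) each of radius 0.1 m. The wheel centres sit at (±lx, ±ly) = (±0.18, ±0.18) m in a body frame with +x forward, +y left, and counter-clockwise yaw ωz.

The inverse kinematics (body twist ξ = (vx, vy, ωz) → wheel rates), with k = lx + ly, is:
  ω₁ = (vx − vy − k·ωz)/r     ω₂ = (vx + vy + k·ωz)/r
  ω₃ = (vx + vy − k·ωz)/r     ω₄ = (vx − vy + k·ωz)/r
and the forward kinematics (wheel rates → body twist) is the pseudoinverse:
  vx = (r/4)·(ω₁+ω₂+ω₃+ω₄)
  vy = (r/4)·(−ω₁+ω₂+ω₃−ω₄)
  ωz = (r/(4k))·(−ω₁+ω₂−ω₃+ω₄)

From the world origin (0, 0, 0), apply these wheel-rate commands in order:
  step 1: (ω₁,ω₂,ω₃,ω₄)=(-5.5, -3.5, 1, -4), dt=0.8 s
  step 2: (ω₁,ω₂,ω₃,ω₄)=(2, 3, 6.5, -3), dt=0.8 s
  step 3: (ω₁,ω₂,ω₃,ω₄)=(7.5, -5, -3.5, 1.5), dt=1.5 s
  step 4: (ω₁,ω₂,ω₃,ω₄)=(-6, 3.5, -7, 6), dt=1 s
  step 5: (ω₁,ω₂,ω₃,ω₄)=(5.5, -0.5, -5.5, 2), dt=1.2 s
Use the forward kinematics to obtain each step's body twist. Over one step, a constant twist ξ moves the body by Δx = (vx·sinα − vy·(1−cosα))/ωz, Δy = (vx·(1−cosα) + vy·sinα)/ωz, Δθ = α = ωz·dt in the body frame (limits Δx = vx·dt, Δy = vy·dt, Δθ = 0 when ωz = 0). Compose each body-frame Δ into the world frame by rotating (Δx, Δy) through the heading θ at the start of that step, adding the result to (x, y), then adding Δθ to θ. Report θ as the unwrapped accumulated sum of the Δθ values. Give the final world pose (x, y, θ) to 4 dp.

step 1: ξ=(vx,vy,ωz)=(-0.3000, 0.1750, -0.2083), dt=0.8 → body Δ=(-0.2273, 0.1593, -0.1667) → world pose (-0.2273, 0.1593, -0.1667)
step 2: ξ=(vx,vy,ωz)=(0.2125, 0.2625, -0.5903), dt=0.8 → body Δ=(0.2124, 0.1629, -0.4722) → world pose (0.0092, 0.2847, -0.6389)
step 3: ξ=(vx,vy,ωz)=(0.0125, -0.4375, -0.5208), dt=1.5 → body Δ=(-0.2267, -0.5985, -0.7812) → world pose (-0.5296, -0.0606, -1.4201)
step 4: ξ=(vx,vy,ωz)=(-0.0875, -0.0875, 1.5625), dt=1.0 → body Δ=(-0.0005, -0.1115, 1.5625) → world pose (-0.6399, -0.0768, 0.1424)
step 5: ξ=(vx,vy,ωz)=(0.0375, -0.3375, 0.1042), dt=1.2 → body Δ=(0.0702, -0.4011, 0.1250) → world pose (-0.5136, -0.4640, 0.2674)

(-0.5136, -0.4640, 0.2674)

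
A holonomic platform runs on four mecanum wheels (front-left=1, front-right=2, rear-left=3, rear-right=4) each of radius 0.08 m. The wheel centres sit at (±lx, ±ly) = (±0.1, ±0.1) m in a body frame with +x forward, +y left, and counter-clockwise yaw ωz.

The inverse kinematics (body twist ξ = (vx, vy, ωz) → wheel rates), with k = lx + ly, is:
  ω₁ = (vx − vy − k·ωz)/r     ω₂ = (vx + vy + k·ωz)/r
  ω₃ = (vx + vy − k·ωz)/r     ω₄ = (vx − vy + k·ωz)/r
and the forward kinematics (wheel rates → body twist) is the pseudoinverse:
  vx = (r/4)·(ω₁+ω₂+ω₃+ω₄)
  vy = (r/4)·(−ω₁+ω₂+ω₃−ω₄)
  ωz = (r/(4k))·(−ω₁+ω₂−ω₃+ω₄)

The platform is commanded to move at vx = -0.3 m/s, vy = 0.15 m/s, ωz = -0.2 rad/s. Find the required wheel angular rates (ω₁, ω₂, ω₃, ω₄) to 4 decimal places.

k = lx + ly = 0.1 + 0.1 = 0.2000;  k·ωz = 0.2000·-0.2 = -0.0400
ω₁ (FL) = (vx − vy − k·ωz)/r = -0.4100/0.08 = -5.1250
ω₂ (FR) = (vx + vy + k·ωz)/r = -0.1900/0.08 = -2.3750
ω₃ (RL) = (vx + vy − k·ωz)/r = -0.1100/0.08 = -1.3750
ω₄ (RR) = (vx − vy + k·ωz)/r = -0.4900/0.08 = -6.1250

(-5.1250, -2.3750, -1.3750, -6.1250)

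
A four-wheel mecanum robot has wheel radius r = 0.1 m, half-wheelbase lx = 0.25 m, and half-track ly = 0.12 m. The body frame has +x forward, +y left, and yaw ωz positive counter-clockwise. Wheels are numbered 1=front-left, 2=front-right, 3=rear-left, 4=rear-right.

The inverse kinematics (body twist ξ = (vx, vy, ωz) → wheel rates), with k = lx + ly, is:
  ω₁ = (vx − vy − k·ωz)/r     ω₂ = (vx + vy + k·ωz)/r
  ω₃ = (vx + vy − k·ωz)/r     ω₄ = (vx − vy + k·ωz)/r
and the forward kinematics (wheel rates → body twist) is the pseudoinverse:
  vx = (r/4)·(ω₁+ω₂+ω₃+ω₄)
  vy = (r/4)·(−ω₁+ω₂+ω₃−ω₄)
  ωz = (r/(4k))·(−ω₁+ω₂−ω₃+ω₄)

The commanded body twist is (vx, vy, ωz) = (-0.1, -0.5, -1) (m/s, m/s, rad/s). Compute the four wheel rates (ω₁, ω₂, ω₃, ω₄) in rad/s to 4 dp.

k = lx + ly = 0.25 + 0.12 = 0.3700;  k·ωz = 0.3700·-1 = -0.3700
ω₁ (FL) = (vx − vy − k·ωz)/r = 0.7700/0.1 = 7.7000
ω₂ (FR) = (vx + vy + k·ωz)/r = -0.9700/0.1 = -9.7000
ω₃ (RL) = (vx + vy − k·ωz)/r = -0.2300/0.1 = -2.3000
ω₄ (RR) = (vx − vy + k·ωz)/r = 0.0300/0.1 = 0.3000

(7.7000, -9.7000, -2.3000, 0.3000)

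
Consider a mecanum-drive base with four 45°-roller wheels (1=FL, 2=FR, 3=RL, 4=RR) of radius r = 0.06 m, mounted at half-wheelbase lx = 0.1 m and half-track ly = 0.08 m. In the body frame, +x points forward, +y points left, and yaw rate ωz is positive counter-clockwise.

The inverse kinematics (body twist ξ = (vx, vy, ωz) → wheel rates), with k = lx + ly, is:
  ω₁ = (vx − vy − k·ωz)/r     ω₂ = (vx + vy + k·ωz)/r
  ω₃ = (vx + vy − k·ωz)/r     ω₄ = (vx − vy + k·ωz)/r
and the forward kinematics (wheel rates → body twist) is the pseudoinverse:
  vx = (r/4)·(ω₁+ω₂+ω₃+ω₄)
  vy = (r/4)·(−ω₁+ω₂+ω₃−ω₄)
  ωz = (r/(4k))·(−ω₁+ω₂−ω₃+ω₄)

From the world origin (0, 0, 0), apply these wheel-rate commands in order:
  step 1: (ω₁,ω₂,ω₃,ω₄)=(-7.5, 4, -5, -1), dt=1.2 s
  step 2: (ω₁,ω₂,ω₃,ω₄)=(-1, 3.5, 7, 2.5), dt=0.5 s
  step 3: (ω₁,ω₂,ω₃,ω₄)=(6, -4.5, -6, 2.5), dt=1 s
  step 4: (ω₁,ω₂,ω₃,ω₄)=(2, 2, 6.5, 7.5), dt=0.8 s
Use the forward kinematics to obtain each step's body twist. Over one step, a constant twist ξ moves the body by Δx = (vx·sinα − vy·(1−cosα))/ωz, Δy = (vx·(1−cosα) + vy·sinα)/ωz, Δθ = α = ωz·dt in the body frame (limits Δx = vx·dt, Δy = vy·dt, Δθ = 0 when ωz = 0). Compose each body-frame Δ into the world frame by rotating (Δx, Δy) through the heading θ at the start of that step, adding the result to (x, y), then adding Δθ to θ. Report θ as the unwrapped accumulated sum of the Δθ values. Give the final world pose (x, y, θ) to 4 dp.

(0.0638, 0.2226, 1.4500)

step 1: ξ=(vx,vy,ωz)=(-0.1425, 0.1125, 1.2917), dt=1.2 → body Δ=(-0.1956, -0.0210, 1.5500) → world pose (-0.1956, -0.0210, 1.5500)
step 2: ξ=(vx,vy,ωz)=(0.1800, 0.1350, 0.0000), dt=0.5 → body Δ=(0.0900, 0.0675, 0.0000) → world pose (-0.2612, 0.0704, 1.5500)
step 3: ξ=(vx,vy,ωz)=(-0.0300, -0.2850, -0.1667), dt=1.0 → body Δ=(-0.0536, -0.2812, -0.1667) → world pose (0.0188, 0.0110, 1.3833)
step 4: ξ=(vx,vy,ωz)=(0.2700, -0.0150, 0.0833), dt=0.8 → body Δ=(0.2162, -0.0048, 0.0667) → world pose (0.0638, 0.2226, 1.4500)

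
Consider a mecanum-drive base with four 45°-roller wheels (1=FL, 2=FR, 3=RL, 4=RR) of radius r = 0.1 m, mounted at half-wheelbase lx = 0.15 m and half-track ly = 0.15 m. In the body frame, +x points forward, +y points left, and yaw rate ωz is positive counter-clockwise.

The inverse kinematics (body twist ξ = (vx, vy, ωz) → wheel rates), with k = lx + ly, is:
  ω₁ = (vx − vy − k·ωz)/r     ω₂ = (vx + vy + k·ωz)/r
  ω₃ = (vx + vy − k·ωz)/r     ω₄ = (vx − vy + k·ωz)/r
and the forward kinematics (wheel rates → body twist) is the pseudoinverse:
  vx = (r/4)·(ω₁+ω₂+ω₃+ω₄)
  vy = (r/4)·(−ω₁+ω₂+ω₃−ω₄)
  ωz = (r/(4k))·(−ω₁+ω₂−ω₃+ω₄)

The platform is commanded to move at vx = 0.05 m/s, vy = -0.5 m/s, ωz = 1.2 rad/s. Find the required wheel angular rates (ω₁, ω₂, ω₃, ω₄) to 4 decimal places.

k = lx + ly = 0.15 + 0.15 = 0.3000;  k·ωz = 0.3000·1.2 = 0.3600
ω₁ (FL) = (vx − vy − k·ωz)/r = 0.1900/0.1 = 1.9000
ω₂ (FR) = (vx + vy + k·ωz)/r = -0.0900/0.1 = -0.9000
ω₃ (RL) = (vx + vy − k·ωz)/r = -0.8100/0.1 = -8.1000
ω₄ (RR) = (vx − vy + k·ωz)/r = 0.9100/0.1 = 9.1000

(1.9000, -0.9000, -8.1000, 9.1000)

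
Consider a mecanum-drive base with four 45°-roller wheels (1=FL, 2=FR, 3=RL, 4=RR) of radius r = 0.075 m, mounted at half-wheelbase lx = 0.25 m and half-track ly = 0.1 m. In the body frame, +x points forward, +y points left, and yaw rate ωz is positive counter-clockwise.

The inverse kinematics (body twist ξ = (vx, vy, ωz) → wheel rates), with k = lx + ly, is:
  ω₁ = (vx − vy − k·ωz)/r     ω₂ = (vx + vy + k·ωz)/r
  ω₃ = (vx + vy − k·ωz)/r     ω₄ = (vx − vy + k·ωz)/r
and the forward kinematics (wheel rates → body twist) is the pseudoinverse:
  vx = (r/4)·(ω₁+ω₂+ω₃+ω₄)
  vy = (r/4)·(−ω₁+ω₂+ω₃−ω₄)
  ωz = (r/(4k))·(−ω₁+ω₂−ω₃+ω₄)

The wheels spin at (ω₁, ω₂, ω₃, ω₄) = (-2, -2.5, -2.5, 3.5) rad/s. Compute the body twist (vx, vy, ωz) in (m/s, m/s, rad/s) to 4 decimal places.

k = lx + ly = 0.25 + 0.1 = 0.3500
ω₁+ω₂+ω₃+ω₄ = -3.5000  →  vx = (0.075/4)·-3.5000 = -0.0656
−ω₁+ω₂+ω₃−ω₄ = -6.5000  →  vy = (0.075/4)·-6.5000 = -0.1219
−ω₁+ω₂−ω₃+ω₄ = 5.5000  →  ωz = (0.075/1.4000)·5.5000 = 0.2946

(-0.0656, -0.1219, 0.2946)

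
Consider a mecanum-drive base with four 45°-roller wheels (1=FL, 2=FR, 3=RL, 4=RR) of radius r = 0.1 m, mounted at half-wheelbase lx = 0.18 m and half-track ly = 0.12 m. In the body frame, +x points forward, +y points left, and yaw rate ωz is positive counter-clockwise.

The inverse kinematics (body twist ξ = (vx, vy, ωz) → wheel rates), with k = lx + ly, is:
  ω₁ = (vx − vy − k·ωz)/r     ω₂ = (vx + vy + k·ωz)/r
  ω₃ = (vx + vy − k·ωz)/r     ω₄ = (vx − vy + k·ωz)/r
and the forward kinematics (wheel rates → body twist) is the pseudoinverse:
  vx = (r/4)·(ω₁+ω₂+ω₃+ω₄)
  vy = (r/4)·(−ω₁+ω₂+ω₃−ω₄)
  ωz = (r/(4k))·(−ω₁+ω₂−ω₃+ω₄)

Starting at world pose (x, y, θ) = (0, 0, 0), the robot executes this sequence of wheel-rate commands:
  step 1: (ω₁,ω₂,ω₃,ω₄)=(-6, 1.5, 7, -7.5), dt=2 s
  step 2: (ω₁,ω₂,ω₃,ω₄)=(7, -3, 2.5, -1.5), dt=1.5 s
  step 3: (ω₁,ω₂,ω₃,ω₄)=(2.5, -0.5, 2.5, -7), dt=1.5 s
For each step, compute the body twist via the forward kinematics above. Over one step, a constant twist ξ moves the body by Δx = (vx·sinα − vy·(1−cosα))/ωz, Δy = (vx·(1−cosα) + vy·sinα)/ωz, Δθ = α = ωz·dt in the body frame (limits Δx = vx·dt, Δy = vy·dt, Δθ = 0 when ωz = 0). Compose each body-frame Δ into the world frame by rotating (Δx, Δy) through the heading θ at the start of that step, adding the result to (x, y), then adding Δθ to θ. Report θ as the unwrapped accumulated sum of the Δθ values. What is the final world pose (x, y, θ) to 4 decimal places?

(0.0803, 0.7087, -4.4792)

step 1: ξ=(vx,vy,ωz)=(-0.1250, 0.5500, -0.5833), dt=2.0 → body Δ=(0.3751, 0.9969, -1.1667) → world pose (0.3751, 0.9969, -1.1667)
step 2: ξ=(vx,vy,ωz)=(0.1250, -0.1500, -1.1667), dt=1.5 → body Δ=(-0.0461, -0.2528, -1.7500) → world pose (0.1246, 0.9399, -2.9167)
step 3: ξ=(vx,vy,ωz)=(-0.0625, 0.1625, -1.0417), dt=1.5 → body Δ=(0.0947, 0.2155, -1.5625) → world pose (0.0803, 0.7087, -4.4792)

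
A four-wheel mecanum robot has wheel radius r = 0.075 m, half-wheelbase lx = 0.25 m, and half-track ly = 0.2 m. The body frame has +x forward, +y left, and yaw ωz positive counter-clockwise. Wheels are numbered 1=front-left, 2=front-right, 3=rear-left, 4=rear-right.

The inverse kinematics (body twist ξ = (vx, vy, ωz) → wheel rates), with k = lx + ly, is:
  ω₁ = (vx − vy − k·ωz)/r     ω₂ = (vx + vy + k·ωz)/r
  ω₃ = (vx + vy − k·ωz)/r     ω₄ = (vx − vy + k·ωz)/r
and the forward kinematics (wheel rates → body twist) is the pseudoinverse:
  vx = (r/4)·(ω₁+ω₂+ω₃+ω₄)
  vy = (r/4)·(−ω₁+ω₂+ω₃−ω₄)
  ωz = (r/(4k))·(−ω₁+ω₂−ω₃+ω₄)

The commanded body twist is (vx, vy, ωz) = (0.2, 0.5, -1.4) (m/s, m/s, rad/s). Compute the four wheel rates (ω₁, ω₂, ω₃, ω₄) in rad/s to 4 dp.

(4.4000, 0.9333, 17.7333, -12.4000)

k = lx + ly = 0.25 + 0.2 = 0.4500;  k·ωz = 0.4500·-1.4 = -0.6300
ω₁ (FL) = (vx − vy − k·ωz)/r = 0.3300/0.075 = 4.4000
ω₂ (FR) = (vx + vy + k·ωz)/r = 0.0700/0.075 = 0.9333
ω₃ (RL) = (vx + vy − k·ωz)/r = 1.3300/0.075 = 17.7333
ω₄ (RR) = (vx − vy + k·ωz)/r = -0.9300/0.075 = -12.4000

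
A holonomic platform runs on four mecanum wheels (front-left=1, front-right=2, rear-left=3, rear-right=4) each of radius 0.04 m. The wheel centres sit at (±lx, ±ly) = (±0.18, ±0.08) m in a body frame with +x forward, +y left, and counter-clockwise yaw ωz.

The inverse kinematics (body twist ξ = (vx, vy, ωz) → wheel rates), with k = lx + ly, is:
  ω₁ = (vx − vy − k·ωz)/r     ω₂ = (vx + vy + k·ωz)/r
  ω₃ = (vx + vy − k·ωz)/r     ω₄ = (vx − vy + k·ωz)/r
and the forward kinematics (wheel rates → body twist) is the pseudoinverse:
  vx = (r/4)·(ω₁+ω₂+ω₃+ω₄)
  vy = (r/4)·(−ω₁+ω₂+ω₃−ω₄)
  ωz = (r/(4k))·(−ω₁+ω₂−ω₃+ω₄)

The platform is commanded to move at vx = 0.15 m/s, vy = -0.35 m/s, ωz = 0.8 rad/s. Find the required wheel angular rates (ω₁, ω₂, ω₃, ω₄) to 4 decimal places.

(7.3000, 0.2000, -10.2000, 17.7000)

k = lx + ly = 0.18 + 0.08 = 0.2600;  k·ωz = 0.2600·0.8 = 0.2080
ω₁ (FL) = (vx − vy − k·ωz)/r = 0.2920/0.04 = 7.3000
ω₂ (FR) = (vx + vy + k·ωz)/r = 0.0080/0.04 = 0.2000
ω₃ (RL) = (vx + vy − k·ωz)/r = -0.4080/0.04 = -10.2000
ω₄ (RR) = (vx − vy + k·ωz)/r = 0.7080/0.04 = 17.7000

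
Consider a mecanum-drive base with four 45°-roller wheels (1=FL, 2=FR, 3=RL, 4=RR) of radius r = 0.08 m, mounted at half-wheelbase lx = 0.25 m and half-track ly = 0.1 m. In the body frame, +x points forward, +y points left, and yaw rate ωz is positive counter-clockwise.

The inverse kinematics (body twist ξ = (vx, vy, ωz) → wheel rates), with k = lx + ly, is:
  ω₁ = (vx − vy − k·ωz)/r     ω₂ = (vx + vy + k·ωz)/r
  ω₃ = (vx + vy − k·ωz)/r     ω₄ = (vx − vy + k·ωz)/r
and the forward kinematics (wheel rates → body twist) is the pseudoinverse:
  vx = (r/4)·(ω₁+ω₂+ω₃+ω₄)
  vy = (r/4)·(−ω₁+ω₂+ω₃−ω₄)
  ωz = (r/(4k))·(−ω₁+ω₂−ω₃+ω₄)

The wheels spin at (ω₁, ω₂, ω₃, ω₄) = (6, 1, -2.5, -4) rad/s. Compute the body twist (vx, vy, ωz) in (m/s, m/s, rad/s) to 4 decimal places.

(0.0100, -0.0700, -0.3714)

k = lx + ly = 0.25 + 0.1 = 0.3500
ω₁+ω₂+ω₃+ω₄ = 0.5000  →  vx = (0.08/4)·0.5000 = 0.0100
−ω₁+ω₂+ω₃−ω₄ = -3.5000  →  vy = (0.08/4)·-3.5000 = -0.0700
−ω₁+ω₂−ω₃+ω₄ = -6.5000  →  ωz = (0.08/1.4000)·-6.5000 = -0.3714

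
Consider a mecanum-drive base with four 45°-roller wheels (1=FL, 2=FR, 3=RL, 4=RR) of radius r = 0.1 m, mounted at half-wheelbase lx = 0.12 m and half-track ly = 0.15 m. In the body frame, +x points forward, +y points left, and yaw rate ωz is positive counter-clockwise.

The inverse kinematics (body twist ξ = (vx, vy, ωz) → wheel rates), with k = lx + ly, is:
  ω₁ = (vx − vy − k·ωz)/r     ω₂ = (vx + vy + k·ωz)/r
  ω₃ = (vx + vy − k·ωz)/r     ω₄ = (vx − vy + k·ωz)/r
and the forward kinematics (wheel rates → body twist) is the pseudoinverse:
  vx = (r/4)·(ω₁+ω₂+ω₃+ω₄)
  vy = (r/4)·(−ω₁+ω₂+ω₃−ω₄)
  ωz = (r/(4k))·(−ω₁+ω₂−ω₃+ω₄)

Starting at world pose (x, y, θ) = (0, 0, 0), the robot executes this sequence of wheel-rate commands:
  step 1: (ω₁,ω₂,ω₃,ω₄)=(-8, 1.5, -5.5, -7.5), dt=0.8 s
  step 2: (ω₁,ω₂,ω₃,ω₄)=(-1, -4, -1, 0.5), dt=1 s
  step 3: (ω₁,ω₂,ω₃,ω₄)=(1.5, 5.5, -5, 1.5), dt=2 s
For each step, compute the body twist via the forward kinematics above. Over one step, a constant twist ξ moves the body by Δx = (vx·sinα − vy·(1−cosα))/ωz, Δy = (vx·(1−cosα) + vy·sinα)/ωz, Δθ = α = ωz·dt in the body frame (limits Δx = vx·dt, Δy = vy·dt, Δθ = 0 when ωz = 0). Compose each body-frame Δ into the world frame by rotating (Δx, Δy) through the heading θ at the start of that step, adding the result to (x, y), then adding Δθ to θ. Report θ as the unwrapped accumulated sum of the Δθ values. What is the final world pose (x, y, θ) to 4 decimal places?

(-0.3701, 0.0762, 2.3611)

step 1: ξ=(vx,vy,ωz)=(-0.4875, 0.2875, 0.6944), dt=0.8 → body Δ=(-0.4325, 0.1128, 0.5556) → world pose (-0.4325, 0.1128, 0.5556)
step 2: ξ=(vx,vy,ωz)=(-0.1375, -0.1125, -0.1389), dt=1.0 → body Δ=(-0.1449, -0.1026, -0.1389) → world pose (-0.5015, -0.0508, 0.4167)
step 3: ξ=(vx,vy,ωz)=(0.0875, -0.0625, 0.9722), dt=2.0 → body Δ=(0.1715, 0.0630, 1.9444) → world pose (-0.3701, 0.0762, 2.3611)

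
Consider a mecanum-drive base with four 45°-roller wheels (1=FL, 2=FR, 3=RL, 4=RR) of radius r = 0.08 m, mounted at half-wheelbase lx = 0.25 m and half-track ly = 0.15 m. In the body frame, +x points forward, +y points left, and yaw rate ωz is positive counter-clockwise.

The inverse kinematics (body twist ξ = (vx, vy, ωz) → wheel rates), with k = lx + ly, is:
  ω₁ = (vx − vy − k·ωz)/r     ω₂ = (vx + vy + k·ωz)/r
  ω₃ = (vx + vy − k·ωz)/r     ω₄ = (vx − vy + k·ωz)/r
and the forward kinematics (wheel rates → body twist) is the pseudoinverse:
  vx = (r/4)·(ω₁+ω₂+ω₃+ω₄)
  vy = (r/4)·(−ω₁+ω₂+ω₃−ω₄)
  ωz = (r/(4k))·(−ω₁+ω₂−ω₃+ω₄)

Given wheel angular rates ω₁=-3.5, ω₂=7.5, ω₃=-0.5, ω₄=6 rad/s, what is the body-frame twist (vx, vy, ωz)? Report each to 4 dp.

k = lx + ly = 0.25 + 0.15 = 0.4000
ω₁+ω₂+ω₃+ω₄ = 9.5000  →  vx = (0.08/4)·9.5000 = 0.1900
−ω₁+ω₂+ω₃−ω₄ = 4.5000  →  vy = (0.08/4)·4.5000 = 0.0900
−ω₁+ω₂−ω₃+ω₄ = 17.5000  →  ωz = (0.08/1.6000)·17.5000 = 0.8750

(0.1900, 0.0900, 0.8750)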